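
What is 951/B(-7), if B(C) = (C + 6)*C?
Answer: 951/7 ≈ 135.86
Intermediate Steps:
B(C) = C*(6 + C) (B(C) = (6 + C)*C = C*(6 + C))
951/B(-7) = 951/((-7*(6 - 7))) = 951/((-7*(-1))) = 951/7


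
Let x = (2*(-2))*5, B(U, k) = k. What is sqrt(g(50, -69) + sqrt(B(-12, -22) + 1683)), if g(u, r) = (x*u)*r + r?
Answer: sqrt(68931 + sqrt(1661)) ≈ 262.62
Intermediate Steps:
x = -20 (x = -4*5 = -20)
g(u, r) = r - 20*r*u (g(u, r) = (-20*u)*r + r = -20*r*u + r = r - 20*r*u)
sqrt(g(50, -69) + sqrt(B(-12, -22) + 1683)) = sqrt(-69*(1 - 20*50) + sqrt(-22 + 1683)) = sqrt(-69*(1 - 1000) + sqrt(1661)) = sqrt(-69*(-999) + sqrt(1661)) = sqrt(68931 + sqrt(1661))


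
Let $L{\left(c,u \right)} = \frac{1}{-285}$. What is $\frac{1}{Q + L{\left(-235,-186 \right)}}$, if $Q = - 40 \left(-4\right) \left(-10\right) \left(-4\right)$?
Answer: $\frac{285}{1823999} \approx 0.00015625$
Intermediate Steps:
$Q = 6400$ ($Q = - 40 \cdot 40 \left(-4\right) = \left(-40\right) \left(-160\right) = 6400$)
$L{\left(c,u \right)} = - \frac{1}{285}$
$\frac{1}{Q + L{\left(-235,-186 \right)}} = \frac{1}{6400 - \frac{1}{285}} = \frac{1}{\frac{1823999}{285}} = \frac{285}{1823999}$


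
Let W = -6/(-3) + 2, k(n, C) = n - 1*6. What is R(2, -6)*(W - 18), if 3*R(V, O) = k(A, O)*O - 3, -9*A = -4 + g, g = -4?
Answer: -1162/9 ≈ -129.11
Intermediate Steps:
A = 8/9 (A = -(-4 - 4)/9 = -⅑*(-8) = 8/9 ≈ 0.88889)
k(n, C) = -6 + n (k(n, C) = n - 6 = -6 + n)
R(V, O) = -1 - 46*O/27 (R(V, O) = ((-6 + 8/9)*O - 3)/3 = (-46*O/9 - 3)/3 = (-3 - 46*O/9)/3 = -1 - 46*O/27)
W = 4 (W = -⅓*(-6) + 2 = 2 + 2 = 4)
R(2, -6)*(W - 18) = (-1 - 46/27*(-6))*(4 - 18) = (-1 + 92/9)*(-14) = (83/9)*(-14) = -1162/9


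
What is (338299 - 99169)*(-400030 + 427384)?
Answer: 6541162020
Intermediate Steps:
(338299 - 99169)*(-400030 + 427384) = 239130*27354 = 6541162020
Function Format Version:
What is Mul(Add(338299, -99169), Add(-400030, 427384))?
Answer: 6541162020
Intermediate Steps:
Mul(Add(338299, -99169), Add(-400030, 427384)) = Mul(239130, 27354) = 6541162020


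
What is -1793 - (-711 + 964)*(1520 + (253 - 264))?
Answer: -383570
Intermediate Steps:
-1793 - (-711 + 964)*(1520 + (253 - 264)) = -1793 - 253*(1520 - 11) = -1793 - 253*1509 = -1793 - 1*381777 = -1793 - 381777 = -383570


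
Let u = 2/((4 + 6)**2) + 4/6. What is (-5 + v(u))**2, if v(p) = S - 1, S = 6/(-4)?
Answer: 225/4 ≈ 56.250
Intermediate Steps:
S = -3/2 (S = 6*(-1/4) = -3/2 ≈ -1.5000)
u = 103/150 (u = 2/(10**2) + 4*(1/6) = 2/100 + 2/3 = 2*(1/100) + 2/3 = 1/50 + 2/3 = 103/150 ≈ 0.68667)
v(p) = -5/2 (v(p) = -3/2 - 1 = -5/2)
(-5 + v(u))**2 = (-5 - 5/2)**2 = (-15/2)**2 = 225/4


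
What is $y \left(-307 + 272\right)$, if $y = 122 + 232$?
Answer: $-12390$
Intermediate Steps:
$y = 354$
$y \left(-307 + 272\right) = 354 \left(-307 + 272\right) = 354 \left(-35\right) = -12390$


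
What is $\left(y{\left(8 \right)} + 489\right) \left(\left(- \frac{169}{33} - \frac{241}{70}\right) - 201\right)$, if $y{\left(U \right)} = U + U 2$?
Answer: $- \frac{82779903}{770} \approx -1.0751 \cdot 10^{5}$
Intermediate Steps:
$y{\left(U \right)} = 3 U$ ($y{\left(U \right)} = U + 2 U = 3 U$)
$\left(y{\left(8 \right)} + 489\right) \left(\left(- \frac{169}{33} - \frac{241}{70}\right) - 201\right) = \left(3 \cdot 8 + 489\right) \left(\left(- \frac{169}{33} - \frac{241}{70}\right) - 201\right) = \left(24 + 489\right) \left(\left(\left(-169\right) \frac{1}{33} - \frac{241}{70}\right) - 201\right) = 513 \left(\left(- \frac{169}{33} - \frac{241}{70}\right) - 201\right) = 513 \left(- \frac{19783}{2310} - 201\right) = 513 \left(- \frac{484093}{2310}\right) = - \frac{82779903}{770}$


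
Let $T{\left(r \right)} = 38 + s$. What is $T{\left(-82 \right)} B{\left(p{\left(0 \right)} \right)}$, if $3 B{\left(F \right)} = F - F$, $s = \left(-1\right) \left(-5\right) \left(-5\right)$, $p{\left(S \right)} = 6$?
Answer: $0$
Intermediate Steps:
$s = -25$ ($s = 5 \left(-5\right) = -25$)
$T{\left(r \right)} = 13$ ($T{\left(r \right)} = 38 - 25 = 13$)
$B{\left(F \right)} = 0$ ($B{\left(F \right)} = \frac{F - F}{3} = \frac{1}{3} \cdot 0 = 0$)
$T{\left(-82 \right)} B{\left(p{\left(0 \right)} \right)} = 13 \cdot 0 = 0$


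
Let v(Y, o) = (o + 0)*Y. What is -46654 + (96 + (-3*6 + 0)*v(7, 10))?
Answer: -47818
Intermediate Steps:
v(Y, o) = Y*o (v(Y, o) = o*Y = Y*o)
-46654 + (96 + (-3*6 + 0)*v(7, 10)) = -46654 + (96 + (-3*6 + 0)*(7*10)) = -46654 + (96 + (-18 + 0)*70) = -46654 + (96 - 18*70) = -46654 + (96 - 1260) = -46654 - 1164 = -47818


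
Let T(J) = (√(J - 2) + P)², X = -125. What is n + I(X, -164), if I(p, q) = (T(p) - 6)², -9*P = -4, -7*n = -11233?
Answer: 879082480/45927 - 172112*I*√127/729 ≈ 19141.0 - 2660.6*I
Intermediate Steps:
n = 11233/7 (n = -⅐*(-11233) = 11233/7 ≈ 1604.7)
P = 4/9 (P = -⅑*(-4) = 4/9 ≈ 0.44444)
T(J) = (4/9 + √(-2 + J))² (T(J) = (√(J - 2) + 4/9)² = (√(-2 + J) + 4/9)² = (4/9 + √(-2 + J))²)
I(p, q) = (-6 + (4 + 9*√(-2 + p))²/81)² (I(p, q) = ((4 + 9*√(-2 + p))²/81 - 6)² = (-6 + (4 + 9*√(-2 + p))²/81)²)
n + I(X, -164) = 11233/7 + (-486 + (4 + 9*√(-2 - 125))²)²/6561 = 11233/7 + (-486 + (4 + 9*√(-127))²)²/6561 = 11233/7 + (-486 + (4 + 9*(I*√127))²)²/6561 = 11233/7 + (-486 + (4 + 9*I*√127)²)²/6561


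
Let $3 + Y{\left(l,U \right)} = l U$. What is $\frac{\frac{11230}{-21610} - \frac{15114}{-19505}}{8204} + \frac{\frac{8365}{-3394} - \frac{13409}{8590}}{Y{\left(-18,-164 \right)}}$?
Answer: $- \frac{661004134886501901}{495512822389210493980} \approx -0.001334$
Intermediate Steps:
$Y{\left(l,U \right)} = -3 + U l$ ($Y{\left(l,U \right)} = -3 + l U = -3 + U l$)
$\frac{\frac{11230}{-21610} - \frac{15114}{-19505}}{8204} + \frac{\frac{8365}{-3394} - \frac{13409}{8590}}{Y{\left(-18,-164 \right)}} = \frac{\frac{11230}{-21610} - \frac{15114}{-19505}}{8204} + \frac{\frac{8365}{-3394} - \frac{13409}{8590}}{-3 - -2952} = \left(11230 \left(- \frac{1}{21610}\right) - - \frac{15114}{19505}\right) \frac{1}{8204} + \frac{8365 \left(- \frac{1}{3394}\right) - \frac{13409}{8590}}{-3 + 2952} = \left(- \frac{1123}{2161} + \frac{15114}{19505}\right) \frac{1}{8204} + \frac{- \frac{8365}{3394} - \frac{13409}{8590}}{2949} = \frac{10757239}{42150305} \cdot \frac{1}{8204} - \frac{9780458}{7164708545} = \frac{10757239}{345801102220} - \frac{9780458}{7164708545} = - \frac{661004134886501901}{495512822389210493980}$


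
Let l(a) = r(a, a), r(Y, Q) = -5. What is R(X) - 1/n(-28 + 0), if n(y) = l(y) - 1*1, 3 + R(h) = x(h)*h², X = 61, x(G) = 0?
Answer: -17/6 ≈ -2.8333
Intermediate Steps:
l(a) = -5
R(h) = -3 (R(h) = -3 + 0*h² = -3 + 0 = -3)
n(y) = -6 (n(y) = -5 - 1*1 = -5 - 1 = -6)
R(X) - 1/n(-28 + 0) = -3 - 1/(-6) = -3 - 1*(-⅙) = -3 + ⅙ = -17/6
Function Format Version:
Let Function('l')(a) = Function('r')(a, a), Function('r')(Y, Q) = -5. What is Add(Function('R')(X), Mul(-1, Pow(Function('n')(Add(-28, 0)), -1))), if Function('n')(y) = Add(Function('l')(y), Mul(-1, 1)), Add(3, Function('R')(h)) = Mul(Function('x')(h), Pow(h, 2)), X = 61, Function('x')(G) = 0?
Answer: Rational(-17, 6) ≈ -2.8333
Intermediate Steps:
Function('l')(a) = -5
Function('R')(h) = -3 (Function('R')(h) = Add(-3, Mul(0, Pow(h, 2))) = Add(-3, 0) = -3)
Function('n')(y) = -6 (Function('n')(y) = Add(-5, Mul(-1, 1)) = Add(-5, -1) = -6)
Add(Function('R')(X), Mul(-1, Pow(Function('n')(Add(-28, 0)), -1))) = Add(-3, Mul(-1, Pow(-6, -1))) = Add(-3, Mul(-1, Rational(-1, 6))) = Add(-3, Rational(1, 6)) = Rational(-17, 6)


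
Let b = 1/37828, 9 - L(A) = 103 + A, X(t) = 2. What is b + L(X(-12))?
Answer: -3631487/37828 ≈ -96.000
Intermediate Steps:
L(A) = -94 - A (L(A) = 9 - (103 + A) = 9 + (-103 - A) = -94 - A)
b = 1/37828 ≈ 2.6435e-5
b + L(X(-12)) = 1/37828 + (-94 - 1*2) = 1/37828 + (-94 - 2) = 1/37828 - 96 = -3631487/37828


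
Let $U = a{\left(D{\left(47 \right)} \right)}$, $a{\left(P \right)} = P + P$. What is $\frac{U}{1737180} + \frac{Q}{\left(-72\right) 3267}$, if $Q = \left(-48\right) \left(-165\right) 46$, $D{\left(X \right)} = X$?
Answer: $- \frac{1644187}{1061610} \approx -1.5488$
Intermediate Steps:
$Q = 364320$ ($Q = 7920 \cdot 46 = 364320$)
$a{\left(P \right)} = 2 P$
$U = 94$ ($U = 2 \cdot 47 = 94$)
$\frac{U}{1737180} + \frac{Q}{\left(-72\right) 3267} = \frac{94}{1737180} + \frac{364320}{\left(-72\right) 3267} = 94 \cdot \frac{1}{1737180} + \frac{364320}{-235224} = \frac{47}{868590} + 364320 \left(- \frac{1}{235224}\right) = \frac{47}{868590} - \frac{460}{297} = - \frac{1644187}{1061610}$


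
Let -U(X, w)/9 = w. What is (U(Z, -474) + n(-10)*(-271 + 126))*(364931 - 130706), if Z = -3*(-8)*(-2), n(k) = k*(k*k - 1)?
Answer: 34622202600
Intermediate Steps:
n(k) = k*(-1 + k²) (n(k) = k*(k² - 1) = k*(-1 + k²))
Z = -48 (Z = 24*(-2) = -48)
U(X, w) = -9*w
(U(Z, -474) + n(-10)*(-271 + 126))*(364931 - 130706) = (-9*(-474) + ((-10)³ - 1*(-10))*(-271 + 126))*(364931 - 130706) = (4266 + (-1000 + 10)*(-145))*234225 = (4266 - 990*(-145))*234225 = (4266 + 143550)*234225 = 147816*234225 = 34622202600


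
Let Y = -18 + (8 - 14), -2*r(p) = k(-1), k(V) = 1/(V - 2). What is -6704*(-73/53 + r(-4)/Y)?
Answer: 4426735/477 ≈ 9280.4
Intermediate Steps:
k(V) = 1/(-2 + V)
r(p) = 1/6 (r(p) = -1/(2*(-2 - 1)) = -1/2/(-3) = -1/2*(-1/3) = 1/6)
Y = -24 (Y = -18 - 6 = -24)
-6704*(-73/53 + r(-4)/Y) = -6704*(-73/53 + (1/6)/(-24)) = -6704*(-73*1/53 + (1/6)*(-1/24)) = -6704*(-73/53 - 1/144) = -6704*(-10565/7632) = 4426735/477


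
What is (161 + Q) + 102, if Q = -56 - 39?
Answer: 168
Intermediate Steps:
Q = -95
(161 + Q) + 102 = (161 - 95) + 102 = 66 + 102 = 168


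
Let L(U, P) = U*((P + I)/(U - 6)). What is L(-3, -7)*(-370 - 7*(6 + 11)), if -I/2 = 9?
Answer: 4075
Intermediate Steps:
I = -18 (I = -2*9 = -18)
L(U, P) = U*(-18 + P)/(-6 + U) (L(U, P) = U*((P - 18)/(U - 6)) = U*((-18 + P)/(-6 + U)) = U*(-18 + P)/(-6 + U))
L(-3, -7)*(-370 - 7*(6 + 11)) = (-3*(-18 - 7)/(-6 - 3))*(-370 - 7*(6 + 11)) = (-3*(-25)/(-9))*(-370 - 7*17) = (-3*(-⅑)*(-25))*(-370 - 119) = -25/3*(-489) = 4075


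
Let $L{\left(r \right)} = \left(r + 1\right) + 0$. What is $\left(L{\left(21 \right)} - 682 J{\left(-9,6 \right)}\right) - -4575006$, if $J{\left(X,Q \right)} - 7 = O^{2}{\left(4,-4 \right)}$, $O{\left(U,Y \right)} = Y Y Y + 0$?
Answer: $1776782$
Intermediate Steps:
$L{\left(r \right)} = 1 + r$ ($L{\left(r \right)} = \left(1 + r\right) + 0 = 1 + r$)
$O{\left(U,Y \right)} = Y^{3}$ ($O{\left(U,Y \right)} = Y^{2} Y + 0 = Y^{3} + 0 = Y^{3}$)
$J{\left(X,Q \right)} = 4103$ ($J{\left(X,Q \right)} = 7 + \left(\left(-4\right)^{3}\right)^{2} = 7 + \left(-64\right)^{2} = 7 + 4096 = 4103$)
$\left(L{\left(21 \right)} - 682 J{\left(-9,6 \right)}\right) - -4575006 = \left(\left(1 + 21\right) - 2798246\right) - -4575006 = \left(22 - 2798246\right) + 4575006 = -2798224 + 4575006 = 1776782$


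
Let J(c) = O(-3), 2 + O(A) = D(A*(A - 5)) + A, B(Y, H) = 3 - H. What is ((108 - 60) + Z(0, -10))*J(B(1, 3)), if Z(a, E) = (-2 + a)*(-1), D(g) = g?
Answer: 950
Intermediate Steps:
Z(a, E) = 2 - a
O(A) = -2 + A + A*(-5 + A) (O(A) = -2 + (A*(A - 5) + A) = -2 + (A*(-5 + A) + A) = -2 + (A + A*(-5 + A)) = -2 + A + A*(-5 + A))
J(c) = 19 (J(c) = -2 - 3 - 3*(-5 - 3) = -2 - 3 - 3*(-8) = -2 - 3 + 24 = 19)
((108 - 60) + Z(0, -10))*J(B(1, 3)) = ((108 - 60) + (2 - 1*0))*19 = (48 + (2 + 0))*19 = (48 + 2)*19 = 50*19 = 950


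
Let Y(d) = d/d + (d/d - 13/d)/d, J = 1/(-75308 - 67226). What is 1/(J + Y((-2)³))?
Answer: 4561088/3064449 ≈ 1.4884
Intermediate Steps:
J = -1/142534 (J = 1/(-142534) = -1/142534 ≈ -7.0159e-6)
Y(d) = 1 + (1 - 13/d)/d
1/(J + Y((-2)³)) = 1/(-1/142534 + (-13 + (-2)³ + ((-2)³)²)/((-2)³)²) = 1/(-1/142534 + (-13 - 8 + (-8)²)/(-8)²) = 1/(-1/142534 + (-13 - 8 + 64)/64) = 1/(-1/142534 + (1/64)*43) = 1/(-1/142534 + 43/64) = 1/(3064449/4561088) = 4561088/3064449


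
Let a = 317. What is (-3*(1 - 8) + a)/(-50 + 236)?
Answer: 169/93 ≈ 1.8172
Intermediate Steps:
(-3*(1 - 8) + a)/(-50 + 236) = (-3*(1 - 8) + 317)/(-50 + 236) = (-3*(-7) + 317)/186 = (21 + 317)*(1/186) = 338*(1/186) = 169/93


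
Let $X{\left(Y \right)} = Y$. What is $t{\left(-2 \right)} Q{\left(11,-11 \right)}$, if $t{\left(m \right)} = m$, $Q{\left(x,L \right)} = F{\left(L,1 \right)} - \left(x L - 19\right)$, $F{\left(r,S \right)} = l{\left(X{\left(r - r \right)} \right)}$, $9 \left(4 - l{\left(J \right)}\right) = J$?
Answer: $-288$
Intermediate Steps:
$l{\left(J \right)} = 4 - \frac{J}{9}$
$F{\left(r,S \right)} = 4$ ($F{\left(r,S \right)} = 4 - \frac{r - r}{9} = 4 - 0 = 4 + 0 = 4$)
$Q{\left(x,L \right)} = 23 - L x$ ($Q{\left(x,L \right)} = 4 - \left(x L - 19\right) = 4 - \left(L x - 19\right) = 4 - \left(-19 + L x\right) = 23 - L x$)
$t{\left(-2 \right)} Q{\left(11,-11 \right)} = - 2 \left(23 - \left(-11\right) 11\right) = - 2 \left(23 + 121\right) = \left(-2\right) 144 = -288$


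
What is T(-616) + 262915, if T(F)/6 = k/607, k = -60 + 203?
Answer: 159590263/607 ≈ 2.6292e+5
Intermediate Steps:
k = 143
T(F) = 858/607 (T(F) = 6*(143/607) = 858/607)
T(-616) + 262915 = 858/607 + 262915 = 159590263/607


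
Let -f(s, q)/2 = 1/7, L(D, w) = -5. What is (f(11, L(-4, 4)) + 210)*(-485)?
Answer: -711980/7 ≈ -1.0171e+5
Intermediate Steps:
f(s, q) = -2/7
(f(11, L(-4, 4)) + 210)*(-485) = (-2/7 + 210)*(-485) = (1468/7)*(-485) = -711980/7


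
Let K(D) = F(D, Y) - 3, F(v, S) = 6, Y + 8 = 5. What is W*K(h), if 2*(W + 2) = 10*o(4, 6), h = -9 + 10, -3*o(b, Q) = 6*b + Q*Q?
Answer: -306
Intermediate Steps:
Y = -3 (Y = -8 + 5 = -3)
o(b, Q) = -2*b - Q²/3 (o(b, Q) = -(6*b + Q*Q)/3 = -(6*b + Q²)/3 = -(Q² + 6*b)/3 = -2*b - Q²/3)
h = 1
K(D) = 3 (K(D) = 6 - 3 = 3)
W = -102 (W = -2 + (10*(-2*4 - ⅓*6²))/2 = -2 + (10*(-8 - ⅓*36))/2 = -2 + (10*(-8 - 12))/2 = -2 + (10*(-20))/2 = -2 + (½)*(-200) = -2 - 100 = -102)
W*K(h) = -102*3 = -306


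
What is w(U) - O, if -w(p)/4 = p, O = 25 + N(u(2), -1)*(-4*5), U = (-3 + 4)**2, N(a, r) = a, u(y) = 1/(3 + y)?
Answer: -25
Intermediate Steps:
U = 1 (U = 1**2 = 1)
O = 21 (O = 25 + (-4*5)/(3 + 2) = 25 - 20/5 = 25 + (1/5)*(-20) = 25 - 4 = 21)
w(p) = -4*p
w(U) - O = -4*1 - 1*21 = -4 - 21 = -25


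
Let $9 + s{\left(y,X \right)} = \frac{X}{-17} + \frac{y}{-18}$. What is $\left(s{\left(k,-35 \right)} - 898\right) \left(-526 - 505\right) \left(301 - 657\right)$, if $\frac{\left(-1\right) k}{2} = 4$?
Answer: $- \frac{50793377968}{153} \approx -3.3198 \cdot 10^{8}$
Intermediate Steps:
$k = -8$ ($k = \left(-2\right) 4 = -8$)
$s{\left(y,X \right)} = -9 - \frac{X}{17} - \frac{y}{18}$ ($s{\left(y,X \right)} = -9 + \left(\frac{X}{-17} + \frac{y}{-18}\right) = -9 + \left(X \left(- \frac{1}{17}\right) + y \left(- \frac{1}{18}\right)\right) = -9 - \left(\frac{X}{17} + \frac{y}{18}\right) = -9 - \frac{X}{17} - \frac{y}{18}$)
$\left(s{\left(k,-35 \right)} - 898\right) \left(-526 - 505\right) \left(301 - 657\right) = \left(\left(-9 - - \frac{35}{17} - - \frac{4}{9}\right) - 898\right) \left(-526 - 505\right) \left(301 - 657\right) = \left(\left(-9 + \frac{35}{17} + \frac{4}{9}\right) - 898\right) \left(\left(-1031\right) \left(-356\right)\right) = \left(- \frac{994}{153} - 898\right) 367036 = \left(- \frac{138388}{153}\right) 367036 = - \frac{50793377968}{153}$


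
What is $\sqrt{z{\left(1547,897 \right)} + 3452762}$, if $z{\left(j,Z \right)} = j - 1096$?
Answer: $\sqrt{3453213} \approx 1858.3$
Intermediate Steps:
$z{\left(j,Z \right)} = -1096 + j$
$\sqrt{z{\left(1547,897 \right)} + 3452762} = \sqrt{\left(-1096 + 1547\right) + 3452762} = \sqrt{451 + 3452762} = \sqrt{3453213}$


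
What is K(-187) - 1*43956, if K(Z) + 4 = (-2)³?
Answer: -43968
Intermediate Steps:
K(Z) = -12 (K(Z) = -4 + (-2)³ = -4 - 8 = -12)
K(-187) - 1*43956 = -12 - 1*43956 = -12 - 43956 = -43968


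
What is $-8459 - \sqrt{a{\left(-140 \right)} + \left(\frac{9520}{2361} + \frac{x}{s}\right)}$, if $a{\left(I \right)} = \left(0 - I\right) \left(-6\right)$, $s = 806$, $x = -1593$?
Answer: $-8459 - \frac{i \sqrt{3034430369179638}}{1902966} \approx -8459.0 - 28.947 i$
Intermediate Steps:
$a{\left(I \right)} = 6 I$ ($a{\left(I \right)} = - I \left(-6\right) = 6 I$)
$-8459 - \sqrt{a{\left(-140 \right)} + \left(\frac{9520}{2361} + \frac{x}{s}\right)} = -8459 - \sqrt{6 \left(-140\right) + \left(\frac{9520}{2361} - \frac{1593}{806}\right)} = -8459 - \sqrt{-840 + \left(9520 \cdot \frac{1}{2361} - \frac{1593}{806}\right)} = -8459 - \sqrt{-840 + \left(\frac{9520}{2361} - \frac{1593}{806}\right)} = -8459 - \sqrt{-840 + \frac{3912047}{1902966}} = -8459 - \sqrt{- \frac{1594579393}{1902966}} = -8459 - \frac{i \sqrt{3034430369179638}}{1902966}$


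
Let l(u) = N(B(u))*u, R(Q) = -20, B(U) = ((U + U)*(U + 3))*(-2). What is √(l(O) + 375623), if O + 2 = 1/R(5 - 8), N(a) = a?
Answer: 3*√417341145/100 ≈ 612.87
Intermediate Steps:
B(U) = -4*U*(3 + U) (B(U) = ((2*U)*(3 + U))*(-2) = (2*U*(3 + U))*(-2) = -4*U*(3 + U))
O = -41/20 (O = -2 + 1/(-20) = -2 - 1/20 = -41/20 ≈ -2.0500)
l(u) = -4*u²*(3 + u) (l(u) = (-4*u*(3 + u))*u = -4*u²*(3 + u))
√(l(O) + 375623) = √(4*(-41/20)²*(-3 - 1*(-41/20)) + 375623) = √(4*(1681/400)*(-3 + 41/20) + 375623) = √(4*(1681/400)*(-19/20) + 375623) = √(-31939/2000 + 375623) = √(751214061/2000) = 3*√417341145/100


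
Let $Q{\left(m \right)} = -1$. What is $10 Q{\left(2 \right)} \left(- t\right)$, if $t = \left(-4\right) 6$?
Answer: $-240$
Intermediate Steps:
$t = -24$
$10 Q{\left(2 \right)} \left(- t\right) = 10 \left(-1\right) \left(\left(-1\right) \left(-24\right)\right) = \left(-10\right) 24 = -240$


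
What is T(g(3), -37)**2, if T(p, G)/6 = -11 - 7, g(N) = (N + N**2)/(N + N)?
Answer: 11664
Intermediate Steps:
g(N) = (N + N**2)/(2*N) (g(N) = (N + N**2)/((2*N)) = (N + N**2)*(1/(2*N)) = (N + N**2)/(2*N))
T(p, G) = -108 (T(p, G) = 6*(-11 - 7) = 6*(-18) = -108)
T(g(3), -37)**2 = (-108)**2 = 11664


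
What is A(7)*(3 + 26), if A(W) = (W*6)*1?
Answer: 1218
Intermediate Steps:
A(W) = 6*W (A(W) = (6*W)*1 = 6*W)
A(7)*(3 + 26) = (6*7)*(3 + 26) = 42*29 = 1218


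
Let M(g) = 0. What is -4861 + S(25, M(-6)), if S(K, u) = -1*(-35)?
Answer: -4826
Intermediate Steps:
S(K, u) = 35
-4861 + S(25, M(-6)) = -4861 + 35 = -4826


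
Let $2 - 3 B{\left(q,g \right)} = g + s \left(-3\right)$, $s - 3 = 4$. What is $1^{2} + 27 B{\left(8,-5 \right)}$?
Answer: $253$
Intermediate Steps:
$s = 7$ ($s = 3 + 4 = 7$)
$B{\left(q,g \right)} = \frac{23}{3} - \frac{g}{3}$ ($B{\left(q,g \right)} = \frac{2}{3} - \frac{g + 7 \left(-3\right)}{3} = \frac{2}{3} - \frac{g - 21}{3} = \frac{2}{3} - \frac{-21 + g}{3} = \frac{2}{3} - \left(-7 + \frac{g}{3}\right) = \frac{23}{3} - \frac{g}{3}$)
$1^{2} + 27 B{\left(8,-5 \right)} = 1^{2} + 27 \left(\frac{23}{3} - - \frac{5}{3}\right) = 1 + 27 \left(\frac{23}{3} + \frac{5}{3}\right) = 1 + 27 \cdot \frac{28}{3} = 1 + 252 = 253$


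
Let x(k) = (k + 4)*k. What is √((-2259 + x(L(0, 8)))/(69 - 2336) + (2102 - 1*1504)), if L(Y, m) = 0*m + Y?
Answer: 5*√123136639/2267 ≈ 24.474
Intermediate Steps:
L(Y, m) = Y (L(Y, m) = 0 + Y = Y)
x(k) = k*(4 + k) (x(k) = (4 + k)*k = k*(4 + k))
√((-2259 + x(L(0, 8)))/(69 - 2336) + (2102 - 1*1504)) = √((-2259 + 0*(4 + 0))/(69 - 2336) + (2102 - 1*1504)) = √((-2259 + 0*4)/(-2267) + (2102 - 1504)) = √((-2259 + 0)*(-1/2267) + 598) = √(-2259*(-1/2267) + 598) = √(2259/2267 + 598) = √(1357925/2267) = 5*√123136639/2267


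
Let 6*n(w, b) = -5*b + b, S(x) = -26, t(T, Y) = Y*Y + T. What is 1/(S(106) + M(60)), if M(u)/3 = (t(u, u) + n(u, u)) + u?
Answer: 1/11014 ≈ 9.0793e-5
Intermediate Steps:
t(T, Y) = T + Y² (t(T, Y) = Y² + T = T + Y²)
n(w, b) = -2*b/3 (n(w, b) = (-5*b + b)/6 = (-4*b)/6 = -2*b/3)
M(u) = 3*u² + 4*u (M(u) = 3*(((u + u²) - 2*u/3) + u) = 3*((u² + u/3) + u) = 3*(u² + 4*u/3) = 3*u² + 4*u)
1/(S(106) + M(60)) = 1/(-26 + 60*(4 + 3*60)) = 1/(-26 + 60*(4 + 180)) = 1/(-26 + 60*184) = 1/(-26 + 11040) = 1/11014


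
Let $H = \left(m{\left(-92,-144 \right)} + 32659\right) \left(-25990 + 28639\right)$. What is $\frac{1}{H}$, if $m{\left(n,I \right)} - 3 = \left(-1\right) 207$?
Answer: $\frac{1}{85973295} \approx 1.1632 \cdot 10^{-8}$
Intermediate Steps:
$m{\left(n,I \right)} = -204$ ($m{\left(n,I \right)} = 3 - 207 = -204$)
$H = 85973295$ ($H = \left(-204 + 32659\right) \left(-25990 + 28639\right) = 32455 \cdot 2649 = 85973295$)
$\frac{1}{H} = \frac{1}{85973295}$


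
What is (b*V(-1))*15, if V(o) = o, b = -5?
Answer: 75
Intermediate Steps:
(b*V(-1))*15 = -5*(-1)*15 = 5*15 = 75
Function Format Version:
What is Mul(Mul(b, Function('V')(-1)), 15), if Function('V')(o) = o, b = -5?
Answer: 75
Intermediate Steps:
Mul(Mul(b, Function('V')(-1)), 15) = Mul(Mul(-5, -1), 15) = Mul(5, 15) = 75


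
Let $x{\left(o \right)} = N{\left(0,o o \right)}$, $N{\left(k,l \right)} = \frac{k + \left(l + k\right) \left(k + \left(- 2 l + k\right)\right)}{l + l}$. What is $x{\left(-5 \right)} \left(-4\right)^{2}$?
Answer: $-400$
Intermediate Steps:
$N{\left(k,l \right)} = \frac{k + \left(k + l\right) \left(- 2 l + 2 k\right)}{2 l}$ ($N{\left(k,l \right)} = \frac{k + \left(k + l\right) \left(k + \left(k - 2 l\right)\right)}{2 l} = \left(k + \left(k + l\right) \left(- 2 l + 2 k\right)\right) \frac{1}{2 l} = \frac{k + \left(k + l\right) \left(- 2 l + 2 k\right)}{2 l}$)
$x{\left(o \right)} = - o^{2}$ ($x{\left(o \right)} = \frac{0^{2} + \frac{1}{2} \cdot 0 - \left(o o\right)^{2}}{o o} = \frac{0 + 0 - \left(o^{2}\right)^{2}}{o^{2}} = \frac{0 + 0 - o^{4}}{o^{2}} = \frac{\left(-1\right) o^{4}}{o^{2}} = - o^{2}$)
$x{\left(-5 \right)} \left(-4\right)^{2} = - \left(-5\right)^{2} \left(-4\right)^{2} = \left(-1\right) 25 \cdot 16 = \left(-25\right) 16 = -400$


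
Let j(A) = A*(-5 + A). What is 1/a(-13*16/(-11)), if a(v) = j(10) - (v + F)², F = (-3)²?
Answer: -121/88199 ≈ -0.0013719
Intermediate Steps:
F = 9
a(v) = 50 - (9 + v)² (a(v) = 10*(-5 + 10) - (v + 9)² = 10*5 - (9 + v)² = 50 - (9 + v)²)
1/a(-13*16/(-11)) = 1/(50 - (9 - 13*16/(-11))²) = 1/(50 - (9 - 208*(-1/11))²) = 1/(50 - (9 + 208/11)²) = 1/(50 - (307/11)²) = 1/(50 - 1*94249/121) = 1/(50 - 94249/121) = 1/(-88199/121) = -121/88199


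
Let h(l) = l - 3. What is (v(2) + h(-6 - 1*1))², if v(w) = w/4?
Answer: 361/4 ≈ 90.250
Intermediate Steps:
v(w) = w/4 (v(w) = w*(¼) = w/4)
h(l) = -3 + l
(v(2) + h(-6 - 1*1))² = ((¼)*2 + (-3 + (-6 - 1*1)))² = (½ + (-3 + (-6 - 1)))² = (½ + (-3 - 7))² = (½ - 10)² = (-19/2)² = 361/4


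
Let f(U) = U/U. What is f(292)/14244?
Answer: 1/14244 ≈ 7.0205e-5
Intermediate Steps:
f(U) = 1
f(292)/14244 = 1/14244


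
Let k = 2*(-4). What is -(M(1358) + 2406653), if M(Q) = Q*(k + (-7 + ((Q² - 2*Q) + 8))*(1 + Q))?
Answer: -3398437037167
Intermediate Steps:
k = -8
M(Q) = Q*(-8 + (1 + Q)*(1 + Q² - 2*Q)) (M(Q) = Q*(-8 + (-7 + ((Q² - 2*Q) + 8))*(1 + Q)) = Q*(-8 + (-7 + (8 + Q² - 2*Q))*(1 + Q)) = Q*(-8 + (1 + Q² - 2*Q)*(1 + Q)) = Q*(-8 + (1 + Q)*(1 + Q² - 2*Q)))
-(M(1358) + 2406653) = -(1358*(-7 + 1358³ - 1*1358 - 1*1358²) + 2406653) = -(1358*(-7 + 2504374712 - 1358 - 1*1844164) + 2406653) = -(1358*(-7 + 2504374712 - 1358 - 1844164) + 2406653) = -(1358*2502529183 + 2406653) = -(3398434630514 + 2406653) = -1*3398437037167 = -3398437037167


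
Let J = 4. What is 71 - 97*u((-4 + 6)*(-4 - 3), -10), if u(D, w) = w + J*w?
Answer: 4921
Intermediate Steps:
u(D, w) = 5*w (u(D, w) = w + 4*w = 5*w)
71 - 97*u((-4 + 6)*(-4 - 3), -10) = 71 - 485*(-10) = 71 - 97*(-50) = 71 + 4850 = 4921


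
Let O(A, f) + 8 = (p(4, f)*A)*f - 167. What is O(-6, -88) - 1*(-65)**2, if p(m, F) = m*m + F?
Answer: -42416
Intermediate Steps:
p(m, F) = F + m**2 (p(m, F) = m**2 + F = F + m**2)
O(A, f) = -175 + A*f*(16 + f) (O(A, f) = -8 + (((f + 4**2)*A)*f - 167) = -8 + (((f + 16)*A)*f - 167) = -8 + (((16 + f)*A)*f - 167) = -8 + ((A*(16 + f))*f - 167) = -8 + (A*f*(16 + f) - 167) = -8 + (-167 + A*f*(16 + f)) = -175 + A*f*(16 + f))
O(-6, -88) - 1*(-65)**2 = (-175 - 6*(-88)*(16 - 88)) - 1*(-65)**2 = (-175 - 6*(-88)*(-72)) - 1*4225 = (-175 - 38016) - 4225 = -38191 - 4225 = -42416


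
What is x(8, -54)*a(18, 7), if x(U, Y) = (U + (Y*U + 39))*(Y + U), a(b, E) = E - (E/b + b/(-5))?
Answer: 1627549/9 ≈ 1.8084e+5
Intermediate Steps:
a(b, E) = E + b/5 - E/b (a(b, E) = E - (E/b + b*(-⅕)) = E - (E/b - b/5) = E - (-b/5 + E/b) = E + (b/5 - E/b) = E + b/5 - E/b)
x(U, Y) = (U + Y)*(39 + U + U*Y) (x(U, Y) = (U + (U*Y + 39))*(U + Y) = (U + (39 + U*Y))*(U + Y) = (39 + U + U*Y)*(U + Y) = (U + Y)*(39 + U + U*Y))
x(8, -54)*a(18, 7) = (8² + 39*8 + 39*(-54) + 8*(-54) + 8*(-54)² - 54*8²)*(7 + (⅕)*18 - 1*7/18) = (64 + 312 - 2106 - 432 + 8*2916 - 54*64)*(7 + 18/5 - 1*7*1/18) = (64 + 312 - 2106 - 432 + 23328 - 3456)*(7 + 18/5 - 7/18) = 17710*(919/90) = 1627549/9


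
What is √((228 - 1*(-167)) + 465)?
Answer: 2*√215 ≈ 29.326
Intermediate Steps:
√((228 - 1*(-167)) + 465) = √((228 + 167) + 465) = √(395 + 465) = √860 = 2*√215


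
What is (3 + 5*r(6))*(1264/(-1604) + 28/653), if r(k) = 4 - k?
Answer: 1365840/261853 ≈ 5.2161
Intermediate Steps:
(3 + 5*r(6))*(1264/(-1604) + 28/653) = (3 + 5*(4 - 1*6))*(1264/(-1604) + 28/653) = (3 + 5*(4 - 6))*(1264*(-1/1604) + 28*(1/653)) = (3 + 5*(-2))*(-316/401 + 28/653) = (3 - 10)*(-195120/261853) = -7*(-195120/261853) = 1365840/261853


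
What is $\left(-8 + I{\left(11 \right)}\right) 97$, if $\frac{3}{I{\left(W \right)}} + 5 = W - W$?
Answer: $- \frac{4171}{5} \approx -834.2$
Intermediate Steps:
$I{\left(W \right)} = - \frac{3}{5}$ ($I{\left(W \right)} = \frac{3}{-5 + \left(W - W\right)} = \frac{3}{-5 + 0} = \frac{3}{-5} = 3 \left(- \frac{1}{5}\right) = - \frac{3}{5}$)
$\left(-8 + I{\left(11 \right)}\right) 97 = \left(-8 - \frac{3}{5}\right) 97 = \left(- \frac{43}{5}\right) 97 = - \frac{4171}{5}$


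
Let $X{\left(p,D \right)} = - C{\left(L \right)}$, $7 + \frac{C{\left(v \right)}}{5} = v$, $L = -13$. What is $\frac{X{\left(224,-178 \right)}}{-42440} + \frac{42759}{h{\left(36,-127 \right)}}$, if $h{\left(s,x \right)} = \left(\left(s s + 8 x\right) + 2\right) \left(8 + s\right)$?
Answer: $\frac{15112093}{4388296} \approx 3.4437$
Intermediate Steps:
$C{\left(v \right)} = -35 + 5 v$
$h{\left(s,x \right)} = \left(8 + s\right) \left(2 + s^{2} + 8 x\right)$ ($h{\left(s,x \right)} = \left(\left(s^{2} + 8 x\right) + 2\right) \left(8 + s\right) = \left(2 + s^{2} + 8 x\right) \left(8 + s\right) = \left(8 + s\right) \left(2 + s^{2} + 8 x\right)$)
$X{\left(p,D \right)} = 100$ ($X{\left(p,D \right)} = - (-35 + 5 \left(-13\right)) = - (-35 - 65) = \left(-1\right) \left(-100\right) = 100$)
$\frac{X{\left(224,-178 \right)}}{-42440} + \frac{42759}{h{\left(36,-127 \right)}} = \frac{100}{-42440} + \frac{42759}{16 + 36^{3} + 2 \cdot 36 + 8 \cdot 36^{2} + 64 \left(-127\right) + 8 \cdot 36 \left(-127\right)} = 100 \left(- \frac{1}{42440}\right) + \frac{42759}{16 + 46656 + 72 + 8 \cdot 1296 - 8128 - 36576} = - \frac{5}{2122} + \frac{42759}{16 + 46656 + 72 + 10368 - 8128 - 36576} = - \frac{5}{2122} + \frac{42759}{12408} = - \frac{5}{2122} + 42759 \cdot \frac{1}{12408} = - \frac{5}{2122} + \frac{14253}{4136} = \frac{15112093}{4388296}$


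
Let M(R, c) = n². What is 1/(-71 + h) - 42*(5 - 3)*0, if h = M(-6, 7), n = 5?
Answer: -1/46 ≈ -0.021739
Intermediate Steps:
M(R, c) = 25 (M(R, c) = 5² = 25)
h = 25
1/(-71 + h) - 42*(5 - 3)*0 = 1/(-71 + 25) - 42*(5 - 3)*0 = 1/(-46) - 84*0 = -1/46 - 42*0 = -1/46 + 0 = -1/46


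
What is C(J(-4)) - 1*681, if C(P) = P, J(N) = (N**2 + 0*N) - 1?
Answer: -666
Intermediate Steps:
J(N) = -1 + N**2 (J(N) = (N**2 + 0) - 1 = N**2 - 1 = -1 + N**2)
C(J(-4)) - 1*681 = (-1 + (-4)**2) - 1*681 = (-1 + 16) - 681 = 15 - 681 = -666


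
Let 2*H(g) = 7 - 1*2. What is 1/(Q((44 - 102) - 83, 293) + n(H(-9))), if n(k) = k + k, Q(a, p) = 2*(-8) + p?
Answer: 1/282 ≈ 0.0035461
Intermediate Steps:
Q(a, p) = -16 + p
H(g) = 5/2 (H(g) = (7 - 1*2)/2 = (7 - 2)/2 = (½)*5 = 5/2)
n(k) = 2*k
1/(Q((44 - 102) - 83, 293) + n(H(-9))) = 1/((-16 + 293) + 2*(5/2)) = 1/(277 + 5) = 1/282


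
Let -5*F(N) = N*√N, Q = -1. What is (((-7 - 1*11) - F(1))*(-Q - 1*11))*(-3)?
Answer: -534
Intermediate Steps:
F(N) = -N^(3/2)/5 (F(N) = -N*√N/5 = -N^(3/2)/5)
(((-7 - 1*11) - F(1))*(-Q - 1*11))*(-3) = (((-7 - 1*11) - (-1)*1^(3/2)/5)*(-1*(-1) - 1*11))*(-3) = (((-7 - 11) - (-1)/5)*(1 - 11))*(-3) = ((-18 - 1*(-⅕))*(-10))*(-3) = ((-18 + ⅕)*(-10))*(-3) = -89/5*(-10)*(-3) = 178*(-3) = -534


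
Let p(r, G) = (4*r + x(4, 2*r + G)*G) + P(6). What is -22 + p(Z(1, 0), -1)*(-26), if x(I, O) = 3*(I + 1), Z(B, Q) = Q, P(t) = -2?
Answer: 420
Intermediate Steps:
x(I, O) = 3 + 3*I (x(I, O) = 3*(1 + I) = 3 + 3*I)
p(r, G) = -2 + 4*r + 15*G (p(r, G) = (4*r + (3 + 3*4)*G) - 2 = (4*r + (3 + 12)*G) - 2 = (4*r + 15*G) - 2 = -2 + 4*r + 15*G)
-22 + p(Z(1, 0), -1)*(-26) = -22 + (-2 + 4*0 + 15*(-1))*(-26) = -22 + (-2 + 0 - 15)*(-26) = -22 - 17*(-26) = -22 + 442 = 420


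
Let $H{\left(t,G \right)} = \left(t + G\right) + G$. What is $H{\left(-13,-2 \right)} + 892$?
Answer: $875$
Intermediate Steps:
$H{\left(t,G \right)} = t + 2 G$ ($H{\left(t,G \right)} = \left(G + t\right) + G = t + 2 G$)
$H{\left(-13,-2 \right)} + 892 = \left(-13 + 2 \left(-2\right)\right) + 892 = \left(-13 - 4\right) + 892 = -17 + 892 = 875$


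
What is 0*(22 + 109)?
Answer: 0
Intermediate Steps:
0*(22 + 109) = 0*131 = 0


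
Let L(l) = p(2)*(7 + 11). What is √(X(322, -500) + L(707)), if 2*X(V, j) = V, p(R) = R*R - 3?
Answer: √179 ≈ 13.379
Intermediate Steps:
p(R) = -3 + R² (p(R) = R² - 3 = -3 + R²)
X(V, j) = V/2
L(l) = 18 (L(l) = (-3 + 2²)*(7 + 11) = (-3 + 4)*18 = 1*18 = 18)
√(X(322, -500) + L(707)) = √((½)*322 + 18) = √(161 + 18) = √179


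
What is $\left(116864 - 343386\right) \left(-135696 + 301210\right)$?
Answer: $-37492562308$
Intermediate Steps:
$\left(116864 - 343386\right) \left(-135696 + 301210\right) = \left(-226522\right) 165514 = -37492562308$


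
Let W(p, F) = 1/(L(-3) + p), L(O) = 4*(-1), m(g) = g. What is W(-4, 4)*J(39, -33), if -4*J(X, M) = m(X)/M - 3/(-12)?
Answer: -41/1408 ≈ -0.029119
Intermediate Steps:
L(O) = -4
J(X, M) = -1/16 - X/(4*M) (J(X, M) = -(X/M - 3/(-12))/4 = -(X/M - 3*(-1/12))/4 = -(X/M + 1/4)/4 = -(1/4 + X/M)/4 = -1/16 - X/(4*M))
W(p, F) = 1/(-4 + p)
W(-4, 4)*J(39, -33) = ((1/16)*(-1*(-33) - 4*39)/(-33))/(-4 - 4) = ((1/16)*(-1/33)*(33 - 156))/(-8) = -(-1)*(-123)/(128*33) = -1/8*41/176 = -41/1408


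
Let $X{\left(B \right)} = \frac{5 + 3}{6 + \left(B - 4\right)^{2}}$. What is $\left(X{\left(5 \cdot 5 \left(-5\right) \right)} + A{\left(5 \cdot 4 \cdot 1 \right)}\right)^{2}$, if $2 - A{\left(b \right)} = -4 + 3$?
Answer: $\frac{2494902601}{277122609} \approx 9.0029$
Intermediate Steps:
$A{\left(b \right)} = 3$ ($A{\left(b \right)} = 2 - \left(-4 + 3\right) = 2 - -1 = 2 + 1 = 3$)
$X{\left(B \right)} = \frac{8}{6 + \left(-4 + B\right)^{2}}$
$\left(X{\left(5 \cdot 5 \left(-5\right) \right)} + A{\left(5 \cdot 4 \cdot 1 \right)}\right)^{2} = \left(\frac{8}{6 + \left(-4 + 5 \cdot 5 \left(-5\right)\right)^{2}} + 3\right)^{2} = \left(\frac{8}{6 + \left(-4 + 25 \left(-5\right)\right)^{2}} + 3\right)^{2} = \left(\frac{8}{6 + \left(-4 - 125\right)^{2}} + 3\right)^{2} = \left(\frac{8}{6 + \left(-129\right)^{2}} + 3\right)^{2} = \left(\frac{8}{6 + 16641} + 3\right)^{2} = \left(\frac{8}{16647} + 3\right)^{2} = \left(\frac{49949}{16647}\right)^{2} = \frac{2494902601}{277122609}$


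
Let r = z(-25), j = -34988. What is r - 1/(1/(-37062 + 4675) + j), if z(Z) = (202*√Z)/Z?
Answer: 32387/1133156357 - 202*I/5 ≈ 2.8581e-5 - 40.4*I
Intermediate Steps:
z(Z) = 202/√Z
r = -202*I/5 (r = 202/√(-25) = 202*(-I/5) = -202*I/5 ≈ -40.4*I)
r - 1/(1/(-37062 + 4675) + j) = -202*I/5 - 1/(1/(-37062 + 4675) - 34988) = -202*I/5 - 1/(1/(-32387) - 34988) = -202*I/5 - 1/(-1/32387 - 34988) = -202*I/5 - 1/(-1133156357/32387) = -202*I/5 - 1*(-32387/1133156357) = -202*I/5 + 32387/1133156357 = 32387/1133156357 - 202*I/5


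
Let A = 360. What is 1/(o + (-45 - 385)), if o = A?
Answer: -1/70 ≈ -0.014286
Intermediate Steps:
o = 360
1/(o + (-45 - 385)) = 1/(360 + (-45 - 385)) = 1/(360 - 430) = 1/(-70) = -1/70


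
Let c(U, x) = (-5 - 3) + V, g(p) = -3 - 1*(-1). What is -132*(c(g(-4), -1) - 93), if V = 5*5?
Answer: 10032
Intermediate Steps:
V = 25
g(p) = -2 (g(p) = -3 + 1 = -2)
c(U, x) = 17 (c(U, x) = (-5 - 3) + 25 = -8 + 25 = 17)
-132*(c(g(-4), -1) - 93) = -132*(17 - 93) = -132*(-76) = 10032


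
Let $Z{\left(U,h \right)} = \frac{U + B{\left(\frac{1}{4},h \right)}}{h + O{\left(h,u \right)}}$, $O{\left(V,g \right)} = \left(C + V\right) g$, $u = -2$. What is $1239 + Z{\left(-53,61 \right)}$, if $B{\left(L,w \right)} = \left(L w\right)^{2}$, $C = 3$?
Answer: $\frac{1325335}{1072} \approx 1236.3$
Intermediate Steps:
$O{\left(V,g \right)} = g \left(3 + V\right)$ ($O{\left(V,g \right)} = \left(3 + V\right) g = g \left(3 + V\right)$)
$B{\left(L,w \right)} = L^{2} w^{2}$
$Z{\left(U,h \right)} = \frac{U + \frac{h^{2}}{16}}{-6 - h}$ ($Z{\left(U,h \right)} = \frac{U + \left(\frac{1}{4}\right)^{2} h^{2}}{h - 2 \left(3 + h\right)} = \frac{U + \frac{h^{2}}{16}}{h - \left(6 + 2 h\right)} = \frac{U + \frac{h^{2}}{16}}{-6 - h}$)
$1239 + Z{\left(-53,61 \right)} = 1239 + \frac{-53 + \frac{61^{2}}{16}}{-6 - 61} = 1239 + \frac{-53 + \frac{1}{16} \cdot 3721}{-6 - 61} = 1239 + \frac{-53 + \frac{3721}{16}}{-67} = 1239 - \frac{2873}{1072} = \frac{1325335}{1072}$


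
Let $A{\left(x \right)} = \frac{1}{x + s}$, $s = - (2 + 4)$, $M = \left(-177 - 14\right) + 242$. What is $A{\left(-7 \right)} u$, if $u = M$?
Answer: $- \frac{51}{13} \approx -3.9231$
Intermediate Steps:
$M = 51$ ($M = -191 + 242 = 51$)
$u = 51$
$s = -6$ ($s = \left(-1\right) 6 = -6$)
$A{\left(x \right)} = \frac{1}{-6 + x}$ ($A{\left(x \right)} = \frac{1}{x - 6} = \frac{1}{-6 + x}$)
$A{\left(-7 \right)} u = \frac{1}{-6 - 7} \cdot 51 = \frac{1}{-13} \cdot 51 = \left(- \frac{1}{13}\right) 51 = - \frac{51}{13}$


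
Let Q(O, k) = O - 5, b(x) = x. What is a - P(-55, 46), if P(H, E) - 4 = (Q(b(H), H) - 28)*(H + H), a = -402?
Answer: -10086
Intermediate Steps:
Q(O, k) = -5 + O
P(H, E) = 4 + 2*H*(-33 + H) (P(H, E) = 4 + ((-5 + H) - 28)*(H + H) = 4 + (-33 + H)*(2*H) = 4 + 2*H*(-33 + H))
a - P(-55, 46) = -402 - (4 - 66*(-55) + 2*(-55)²) = -402 - (4 + 3630 + 2*3025) = -402 - (4 + 3630 + 6050) = -402 - 1*9684 = -402 - 9684 = -10086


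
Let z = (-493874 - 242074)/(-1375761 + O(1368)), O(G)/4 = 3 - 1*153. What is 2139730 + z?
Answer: 327226850942/152929 ≈ 2.1397e+6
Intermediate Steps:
O(G) = -600 (O(G) = 4*(3 - 1*153) = 4*(3 - 153) = 4*(-150) = -600)
z = 81772/152929 (z = (-493874 - 242074)/(-1375761 - 600) = -735948/(-1376361) = -735948*(-1/1376361) = 81772/152929 ≈ 0.53471)
2139730 + z = 2139730 + 81772/152929 = 327226850942/152929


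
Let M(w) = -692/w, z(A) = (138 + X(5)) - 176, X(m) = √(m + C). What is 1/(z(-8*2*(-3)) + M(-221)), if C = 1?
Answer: -851513/29544695 - 48841*√6/59089390 ≈ -0.030846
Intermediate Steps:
X(m) = √(1 + m) (X(m) = √(m + 1) = √(1 + m))
z(A) = -38 + √6 (z(A) = (138 + √(1 + 5)) - 176 = (138 + √6) - 176 = -38 + √6)
1/(z(-8*2*(-3)) + M(-221)) = 1/((-38 + √6) - 692/(-221)) = 1/((-38 + √6) - 692*(-1/221)) = 1/((-38 + √6) + 692/221) = 1/(-7706/221 + √6)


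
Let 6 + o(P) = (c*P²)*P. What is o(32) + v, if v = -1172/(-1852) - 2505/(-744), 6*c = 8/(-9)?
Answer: -15056412553/3100248 ≈ -4856.5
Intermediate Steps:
c = -4/27 (c = (8/(-9))/6 = (8*(-⅑))/6 = (⅙)*(-8/9) = -4/27 ≈ -0.14815)
v = 459269/114824 (v = -1172*(-1/1852) - 2505*(-1/744) = 293/463 + 835/248 = 459269/114824 ≈ 3.9998)
o(P) = -6 - 4*P³/27 (o(P) = -6 + (-4*P²/27)*P = -6 - 4*P³/27)
o(32) + v = (-6 - 4/27*32³) + 459269/114824 = (-6 - 4/27*32768) + 459269/114824 = (-6 - 131072/27) + 459269/114824 = -131234/27 + 459269/114824 = -15056412553/3100248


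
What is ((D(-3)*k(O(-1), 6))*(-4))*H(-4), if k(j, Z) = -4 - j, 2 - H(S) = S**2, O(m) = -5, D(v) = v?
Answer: -168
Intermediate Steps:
H(S) = 2 - S**2
((D(-3)*k(O(-1), 6))*(-4))*H(-4) = (-3*(-4 - 1*(-5))*(-4))*(2 - 1*(-4)**2) = (-3*(-4 + 5)*(-4))*(2 - 1*16) = (-3*1*(-4))*(2 - 16) = -3*(-4)*(-14) = 12*(-14) = -168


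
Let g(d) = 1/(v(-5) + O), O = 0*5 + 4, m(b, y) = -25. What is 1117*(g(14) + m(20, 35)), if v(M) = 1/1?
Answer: -138508/5 ≈ -27702.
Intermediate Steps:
v(M) = 1
O = 4 (O = 0 + 4 = 4)
g(d) = 1/5 (g(d) = 1/(1 + 4) = 1/5)
1117*(g(14) + m(20, 35)) = 1117*(1/5 - 25) = 1117*(-124/5) = -138508/5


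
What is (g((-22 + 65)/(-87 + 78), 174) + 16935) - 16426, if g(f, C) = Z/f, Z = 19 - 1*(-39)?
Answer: 21365/43 ≈ 496.86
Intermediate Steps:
Z = 58 (Z = 19 + 39 = 58)
g(f, C) = 58/f
(g((-22 + 65)/(-87 + 78), 174) + 16935) - 16426 = (58/(((-22 + 65)/(-87 + 78))) + 16935) - 16426 = (58/((43/(-9))) + 16935) - 16426 = (58/((43*(-1/9))) + 16935) - 16426 = (58/(-43/9) + 16935) - 16426 = (58*(-9/43) + 16935) - 16426 = (-522/43 + 16935) - 16426 = 727683/43 - 16426 = 21365/43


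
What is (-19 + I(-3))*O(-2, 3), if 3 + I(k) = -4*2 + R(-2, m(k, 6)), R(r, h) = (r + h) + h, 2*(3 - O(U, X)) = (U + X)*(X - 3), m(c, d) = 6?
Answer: -60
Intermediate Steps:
O(U, X) = 3 - (-3 + X)*(U + X)/2 (O(U, X) = 3 - (U + X)*(X - 3)/2 = 3 - (U + X)*(-3 + X)/2 = 3 - (-3 + X)*(U + X)/2)
R(r, h) = r + 2*h (R(r, h) = (h + r) + h = r + 2*h)
I(k) = -1 (I(k) = -3 + (-4*2 + (-2 + 2*6)) = -3 + (-8 + (-2 + 12)) = -3 + (-8 + 10) = -3 + 2 = -1)
(-19 + I(-3))*O(-2, 3) = (-19 - 1)*(3 - ½*3² + (3/2)*(-2) + (3/2)*3 - ½*(-2)*3) = -20*(3 - ½*9 - 3 + 9/2 + 3) = -20*(3 - 9/2 - 3 + 9/2 + 3) = -20*3 = -60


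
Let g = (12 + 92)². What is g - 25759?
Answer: -14943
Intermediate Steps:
g = 10816 (g = 104² = 10816)
g - 25759 = 10816 - 25759 = -14943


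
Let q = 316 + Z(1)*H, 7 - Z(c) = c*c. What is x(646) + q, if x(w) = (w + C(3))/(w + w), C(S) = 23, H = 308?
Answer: 2796557/1292 ≈ 2164.5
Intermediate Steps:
Z(c) = 7 - c² (Z(c) = 7 - c*c = 7 - c²)
q = 2164 (q = 316 + (7 - 1*1²)*308 = 316 + (7 - 1*1)*308 = 316 + (7 - 1)*308 = 316 + 6*308 = 316 + 1848 = 2164)
x(w) = (23 + w)/(2*w) (x(w) = (w + 23)/(w + w) = (23 + w)/((2*w)) = (23 + w)*(1/(2*w)) = (23 + w)/(2*w))
x(646) + q = (½)*(23 + 646)/646 + 2164 = (½)*(1/646)*669 + 2164 = 669/1292 + 2164 = 2796557/1292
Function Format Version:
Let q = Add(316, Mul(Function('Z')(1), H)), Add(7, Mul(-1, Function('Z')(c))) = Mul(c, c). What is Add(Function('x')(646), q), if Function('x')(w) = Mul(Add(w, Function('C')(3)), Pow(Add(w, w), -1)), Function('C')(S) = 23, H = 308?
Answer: Rational(2796557, 1292) ≈ 2164.5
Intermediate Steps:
Function('Z')(c) = Add(7, Mul(-1, Pow(c, 2))) (Function('Z')(c) = Add(7, Mul(-1, Mul(c, c))) = Add(7, Mul(-1, Pow(c, 2))))
q = 2164 (q = Add(316, Mul(Add(7, Mul(-1, Pow(1, 2))), 308)) = Add(316, Mul(Add(7, Mul(-1, 1)), 308)) = Add(316, Mul(Add(7, -1), 308)) = Add(316, Mul(6, 308)) = Add(316, 1848) = 2164)
Function('x')(w) = Mul(Rational(1, 2), Pow(w, -1), Add(23, w)) (Function('x')(w) = Mul(Add(w, 23), Pow(Add(w, w), -1)) = Mul(Add(23, w), Pow(Mul(2, w), -1)) = Mul(Add(23, w), Mul(Rational(1, 2), Pow(w, -1))) = Mul(Rational(1, 2), Pow(w, -1), Add(23, w)))
Add(Function('x')(646), q) = Add(Mul(Rational(1, 2), Pow(646, -1), Add(23, 646)), 2164) = Add(Mul(Rational(1, 2), Rational(1, 646), 669), 2164) = Add(Rational(669, 1292), 2164) = Rational(2796557, 1292)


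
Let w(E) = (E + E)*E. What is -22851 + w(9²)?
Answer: -9729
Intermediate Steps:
w(E) = 2*E² (w(E) = (2*E)*E = 2*E²)
-22851 + w(9²) = -22851 + 2*(9²)² = -22851 + 2*81² = -22851 + 2*6561 = -22851 + 13122 = -9729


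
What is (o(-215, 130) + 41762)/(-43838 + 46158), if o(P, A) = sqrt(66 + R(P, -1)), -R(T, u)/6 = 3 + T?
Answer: 20881/1160 + sqrt(1338)/2320 ≈ 18.017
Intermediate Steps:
R(T, u) = -18 - 6*T (R(T, u) = -6*(3 + T) = -18 - 6*T)
o(P, A) = sqrt(48 - 6*P) (o(P, A) = sqrt(66 + (-18 - 6*P)) = sqrt(48 - 6*P))
(o(-215, 130) + 41762)/(-43838 + 46158) = (sqrt(48 - 6*(-215)) + 41762)/(-43838 + 46158) = (sqrt(48 + 1290) + 41762)/2320 = (sqrt(1338) + 41762)*(1/2320) = (41762 + sqrt(1338))*(1/2320) = 20881/1160 + sqrt(1338)/2320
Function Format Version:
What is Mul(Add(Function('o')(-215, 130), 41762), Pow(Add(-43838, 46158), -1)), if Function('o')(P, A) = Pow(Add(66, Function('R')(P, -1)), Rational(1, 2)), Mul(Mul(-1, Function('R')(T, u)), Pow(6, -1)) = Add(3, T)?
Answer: Add(Rational(20881, 1160), Mul(Rational(1, 2320), Pow(1338, Rational(1, 2)))) ≈ 18.017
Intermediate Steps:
Function('R')(T, u) = Add(-18, Mul(-6, T)) (Function('R')(T, u) = Mul(-6, Add(3, T)) = Add(-18, Mul(-6, T)))
Function('o')(P, A) = Pow(Add(48, Mul(-6, P)), Rational(1, 2)) (Function('o')(P, A) = Pow(Add(66, Add(-18, Mul(-6, P))), Rational(1, 2)) = Pow(Add(48, Mul(-6, P)), Rational(1, 2)))
Mul(Add(Function('o')(-215, 130), 41762), Pow(Add(-43838, 46158), -1)) = Mul(Add(Pow(Add(48, Mul(-6, -215)), Rational(1, 2)), 41762), Pow(Add(-43838, 46158), -1)) = Mul(Add(Pow(Add(48, 1290), Rational(1, 2)), 41762), Pow(2320, -1)) = Mul(Add(Pow(1338, Rational(1, 2)), 41762), Rational(1, 2320)) = Mul(Add(41762, Pow(1338, Rational(1, 2))), Rational(1, 2320)) = Add(Rational(20881, 1160), Mul(Rational(1, 2320), Pow(1338, Rational(1, 2))))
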